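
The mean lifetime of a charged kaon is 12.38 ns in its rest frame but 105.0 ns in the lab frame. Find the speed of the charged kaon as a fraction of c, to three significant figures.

γ = Δt/τ₀ = 105.0/12.38 = 8.481
β = √(1 − 1/γ²) = √(1 − 0.01390) = √0.9861

β = 0.993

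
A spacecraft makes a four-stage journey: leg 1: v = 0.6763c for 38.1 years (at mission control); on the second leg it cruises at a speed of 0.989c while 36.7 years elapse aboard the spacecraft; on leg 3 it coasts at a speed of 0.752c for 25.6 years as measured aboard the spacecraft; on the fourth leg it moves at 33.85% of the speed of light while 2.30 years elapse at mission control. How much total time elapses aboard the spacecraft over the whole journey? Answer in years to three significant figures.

Leg 1: γ = 1/√(1 − 0.6763²) = 1/√0.5426 = 1.358; τ_1 = 38.1/1.358 = 28.07 years.
Leg 2: 36.7 years is already measured aboard the spacecraft.
Leg 3: 25.6 years is already measured aboard the spacecraft.
Leg 4: β = 0.3385; γ = 1/√(1 − 0.3385²) = 1/√0.8854 = 1.063; τ_4 = 2.30/1.063 = 2.164 years.
Total: 28.07 + 36.70 + 25.60 + 2.164 years.

τ = 92.5 years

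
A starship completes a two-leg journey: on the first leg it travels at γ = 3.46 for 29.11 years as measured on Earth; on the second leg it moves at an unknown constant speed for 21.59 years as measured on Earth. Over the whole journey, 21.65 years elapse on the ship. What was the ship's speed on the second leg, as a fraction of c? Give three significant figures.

Leg 1: γ = 3.46; τ_1 = 29.11/3.460 = 8.413 years.
Leg 2: speed unknown; τ_2 = 21.59/γ_2.
Total proper time: 8.413 + τ_2 = 21.65, so τ_2 = 21.65 − 8.413 = 13.24 years.
γ_2 = 21.59/13.24 = 1.631; β = √(1 − 1/γ²) = √0.6241.

β = 0.790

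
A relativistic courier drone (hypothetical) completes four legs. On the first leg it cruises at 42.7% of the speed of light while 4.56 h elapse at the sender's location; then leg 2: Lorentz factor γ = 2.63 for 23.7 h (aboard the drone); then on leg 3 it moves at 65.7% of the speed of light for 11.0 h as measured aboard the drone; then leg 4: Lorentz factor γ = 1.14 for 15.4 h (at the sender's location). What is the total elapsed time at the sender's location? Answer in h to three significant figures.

Δt = 96.9 h

Leg 1: 4.56 h is already measured at the sender's location.
Leg 2: γ = 2.63; Δt_2 = 2.630 × 23.7 = 62.33 h.
Leg 3: β = 0.657; γ = 1/√(1 − 0.657²) = 1/√0.5684 = 1.326; Δt_3 = 1.326 × 11.0 = 14.59 h.
Leg 4: 15.4 h is already measured at the sender's location.
Total: 4.560 + 62.33 + 14.59 + 15.40 h.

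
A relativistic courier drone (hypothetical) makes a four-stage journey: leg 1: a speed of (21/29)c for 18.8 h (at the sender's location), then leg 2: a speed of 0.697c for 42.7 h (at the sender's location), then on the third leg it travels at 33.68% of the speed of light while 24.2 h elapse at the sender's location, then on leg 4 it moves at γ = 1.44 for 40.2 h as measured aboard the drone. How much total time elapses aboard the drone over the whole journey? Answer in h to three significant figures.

Leg 1: γ = 1/√(1 − (21/29)²) = 29/20 = 1.450; τ_1 = 18.8/1.450 = 12.97 h.
Leg 2: γ = 1/√(1 − 0.697²) = 1/√0.5142 = 1.395; τ_2 = 42.7/1.395 = 30.62 h.
Leg 3: β = 0.3368; γ = 1/√(1 − 0.3368²) = 1/√0.8866 = 1.062; τ_3 = 24.2/1.062 = 22.79 h.
Leg 4: 40.2 h is already measured aboard the drone.
Total: 12.97 + 30.62 + 22.79 + 40.20 h.

τ = 107 h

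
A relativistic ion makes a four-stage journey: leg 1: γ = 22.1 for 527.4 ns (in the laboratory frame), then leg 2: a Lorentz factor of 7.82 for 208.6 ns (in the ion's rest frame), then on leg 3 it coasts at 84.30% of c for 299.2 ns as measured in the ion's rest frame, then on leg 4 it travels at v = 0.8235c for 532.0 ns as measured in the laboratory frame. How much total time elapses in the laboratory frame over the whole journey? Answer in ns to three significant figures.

Leg 1: 527.4 ns is already measured in the laboratory frame.
Leg 2: γ = 7.82; Δt_2 = 7.820 × 208.6 = 1631 ns.
Leg 3: β = 0.8430; γ = 1/√(1 − 0.8430²) = 1/√0.2894 = 1.859; Δt_3 = 1.859 × 299.2 = 556.2 ns.
Leg 4: 532.0 ns is already measured in the laboratory frame.
Total: 527.4 + 1631 + 556.2 + 532.0 ns.

Δt = 3250 ns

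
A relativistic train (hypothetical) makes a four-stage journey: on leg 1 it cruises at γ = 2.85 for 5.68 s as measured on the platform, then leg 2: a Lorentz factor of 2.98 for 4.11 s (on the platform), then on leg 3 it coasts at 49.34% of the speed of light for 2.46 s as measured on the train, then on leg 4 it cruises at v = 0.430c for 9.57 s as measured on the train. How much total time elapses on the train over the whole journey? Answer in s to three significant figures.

τ = 15.4 s

Leg 1: γ = 2.85; τ_1 = 5.68/2.850 = 1.993 s.
Leg 2: γ = 2.98; τ_2 = 4.11/2.980 = 1.379 s.
Leg 3: 2.46 s is already measured on the train.
Leg 4: 9.57 s is already measured on the train.
Total: 1.993 + 1.379 + 2.460 + 9.570 s.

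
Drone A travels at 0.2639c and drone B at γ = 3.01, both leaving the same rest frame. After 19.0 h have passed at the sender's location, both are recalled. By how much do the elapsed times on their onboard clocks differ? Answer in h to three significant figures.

A: γ = 1/√(1 − 0.2639²) = 1/√0.9304 = 1.037; τ_A = 19.0/1.037 = 18.33 h.
B: γ = 3.01; τ_B = 19.0/3.010 = 6.312 h.

|τ_A − τ_B| = 12.0 h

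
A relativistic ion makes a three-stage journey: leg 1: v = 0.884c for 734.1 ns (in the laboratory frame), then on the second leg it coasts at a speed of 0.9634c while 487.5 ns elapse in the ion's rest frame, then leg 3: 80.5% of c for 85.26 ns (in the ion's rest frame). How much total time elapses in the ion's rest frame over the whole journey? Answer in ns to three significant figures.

Leg 1: γ = 1/√(1 − 0.884²) = 1/√0.2185 = 2.139; τ_1 = 734.1/2.139 = 343.2 ns.
Leg 2: 487.5 ns is already measured in the ion's rest frame.
Leg 3: 85.26 ns is already measured in the ion's rest frame.
Total: 343.2 + 487.5 + 85.26 ns.

τ = 916 ns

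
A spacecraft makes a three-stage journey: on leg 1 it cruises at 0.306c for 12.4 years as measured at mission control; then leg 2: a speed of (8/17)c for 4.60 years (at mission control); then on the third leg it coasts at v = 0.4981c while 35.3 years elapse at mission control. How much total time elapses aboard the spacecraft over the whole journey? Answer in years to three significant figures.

τ = 46.5 years

Leg 1: γ = 1/√(1 − 0.306²) = 1/√0.9064 = 1.050; τ_1 = 12.4/1.050 = 11.81 years.
Leg 2: γ = 1/√(1 − (8/17)²) = 17/15 ≈ 1.133; τ_2 = 4.60/1.133 = 4.059 years.
Leg 3: γ = 1/√(1 − 0.4981²) = 1/√0.7519 = 1.153; τ_3 = 35.3/1.153 = 30.61 years.
Total: 11.81 + 4.059 + 30.61 years.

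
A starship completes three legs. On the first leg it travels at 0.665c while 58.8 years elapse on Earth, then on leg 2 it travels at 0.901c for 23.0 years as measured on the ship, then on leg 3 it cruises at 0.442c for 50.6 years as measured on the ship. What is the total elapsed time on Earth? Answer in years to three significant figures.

Leg 1: 58.8 years is already measured on Earth.
Leg 2: γ = 1/√(1 − 0.901²) = 1/√0.1882 = 2.305; Δt_2 = 2.305 × 23.0 = 53.02 years.
Leg 3: γ = 1/√(1 − 0.442²) = 1/√0.8046 = 1.115; Δt_3 = 1.115 × 50.6 = 56.41 years.
Total: 58.80 + 53.02 + 56.41 years.

Δt = 168 years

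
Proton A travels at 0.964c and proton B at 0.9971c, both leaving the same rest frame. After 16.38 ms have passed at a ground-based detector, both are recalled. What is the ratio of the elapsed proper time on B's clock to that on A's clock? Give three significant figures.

τ_B/τ_A = 0.286

A: γ = 1/√(1 − 0.964²) = 1/√0.07070 = 3.761. B: γ = 1/√(1 − 0.9971²) = 1/√0.005792 = 13.14.
τ_A/τ_B = γ_B/γ_A = 13.14/3.761 = 3.494, so τ_B/τ_A = 0.2862.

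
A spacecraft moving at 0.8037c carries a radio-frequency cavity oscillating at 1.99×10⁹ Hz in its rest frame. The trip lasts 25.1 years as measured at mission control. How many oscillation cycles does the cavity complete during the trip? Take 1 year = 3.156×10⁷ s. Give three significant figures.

γ = 1/√(1 − 0.8037²) = 1/√0.3541 = 1.681
The oscillator's own cycle count is N = f × τ where τ is the proper time aboard the spacecraft. τ = Δt/γ = 25.1/1.681 = 14.94 years = 4.714×10⁸ s.
N = 1.99×10⁹ × 4.714×10⁸ = 9.380×10¹⁷.

N = 9.38×10¹⁷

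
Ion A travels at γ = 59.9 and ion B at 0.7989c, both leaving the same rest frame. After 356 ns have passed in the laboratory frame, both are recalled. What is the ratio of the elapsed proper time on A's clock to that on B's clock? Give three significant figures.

A: γ = 59.9. B: γ = 1/√(1 − 0.7989²) = 1/√0.3618 = 1.663.
τ_A/τ_B = γ_B/γ_A = 1.663/59.90 = 0.02776, so τ_A/τ_B = 0.02776.

τ_A/τ_B = 0.0278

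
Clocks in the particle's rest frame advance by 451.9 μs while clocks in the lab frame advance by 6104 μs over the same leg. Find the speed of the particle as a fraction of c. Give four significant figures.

v = 0.9973c

The proper time is measured in the particle's rest frame (both events occur at the particle's location); Δt is measured in the lab frame. γ = Δt/τ = 6104/451.9 = 13.51.
β = √(1 − 1/γ²) = √(1 − 0.005481) = √0.9945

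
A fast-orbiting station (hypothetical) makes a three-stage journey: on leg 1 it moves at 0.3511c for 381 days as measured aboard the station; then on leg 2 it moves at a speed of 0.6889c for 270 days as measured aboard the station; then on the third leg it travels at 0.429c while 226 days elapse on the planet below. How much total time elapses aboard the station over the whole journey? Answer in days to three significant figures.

Leg 1: 381 days is already measured aboard the station.
Leg 2: 270 days is already measured aboard the station.
Leg 3: γ = 1/√(1 − 0.429²) = 1/√0.8160 = 1.107; τ_3 = 226/1.107 = 204.1 days.
Total: 381.0 + 270.0 + 204.1 days.

τ = 855 days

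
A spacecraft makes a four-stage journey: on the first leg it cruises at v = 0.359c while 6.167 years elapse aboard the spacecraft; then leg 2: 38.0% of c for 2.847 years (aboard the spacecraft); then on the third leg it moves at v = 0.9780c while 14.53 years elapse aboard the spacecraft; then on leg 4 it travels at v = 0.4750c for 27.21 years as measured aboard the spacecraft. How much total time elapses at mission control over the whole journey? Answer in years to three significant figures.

Δt = 110 years

Leg 1: γ = 1/√(1 − 0.359²) = 1/√0.8711 = 1.071; Δt_1 = 1.071 × 6.167 = 6.607 years.
Leg 2: β = 0.380; γ = 1/√(1 − 0.380²) = 1/√0.8556 = 1.081; Δt_2 = 1.081 × 2.847 = 3.078 years.
Leg 3: γ = 1/√(1 − 0.9780²) = 1/√0.04352 = 4.794; Δt_3 = 4.794 × 14.53 = 69.65 years.
Leg 4: γ = 1/√(1 − 0.4750²) = 1/√0.7744 = 1.136; Δt_4 = 1.136 × 27.21 = 30.92 years.
Total: 6.607 + 3.078 + 69.65 + 30.92 years.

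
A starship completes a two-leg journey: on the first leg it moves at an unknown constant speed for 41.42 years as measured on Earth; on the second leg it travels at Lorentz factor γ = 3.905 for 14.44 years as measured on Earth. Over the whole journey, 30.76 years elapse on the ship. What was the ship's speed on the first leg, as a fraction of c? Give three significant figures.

Leg 1: speed unknown; τ_1 = 41.42/γ_1.
Leg 2: γ = 3.905; τ_2 = 14.44/3.905 = 3.698 years.
Total proper time: τ_1 + 3.698 = 30.76, so τ_1 = 30.76 − 3.698 = 27.06 years.
γ_1 = 41.42/27.06 = 1.531; β = √(1 − 1/γ²) = √0.5731.

β = 0.757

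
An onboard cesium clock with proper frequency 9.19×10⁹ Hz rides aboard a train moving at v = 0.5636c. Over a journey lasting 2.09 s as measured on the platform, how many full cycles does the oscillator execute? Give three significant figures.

γ = 1/√(1 − 0.5636²) = 1/√0.6824 = 1.211
The oscillator's own cycle count is N = f × τ where τ is the proper time on the train. τ = Δt/γ = 2.09/1.211 = 1.726 s = 1.726×10⁰ s.
N = 9.19×10⁹ × 1.726×10⁰ = 1.587×10¹⁰.

N = 1.59×10¹⁰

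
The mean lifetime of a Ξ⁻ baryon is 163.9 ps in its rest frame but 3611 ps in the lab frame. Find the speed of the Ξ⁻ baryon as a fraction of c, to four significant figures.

γ = Δt/τ₀ = 3611/163.9 = 22.03
β = √(1 − 1/γ²) = √(1 − 0.002060) = √0.9979

v = 0.9990c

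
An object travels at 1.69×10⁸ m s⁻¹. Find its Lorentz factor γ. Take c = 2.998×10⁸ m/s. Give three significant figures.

β = 1.69×10⁸/2.998×10⁸ = 0.5637; γ = 1/√(1 − 0.5637²) = 1.211

γ = 1.21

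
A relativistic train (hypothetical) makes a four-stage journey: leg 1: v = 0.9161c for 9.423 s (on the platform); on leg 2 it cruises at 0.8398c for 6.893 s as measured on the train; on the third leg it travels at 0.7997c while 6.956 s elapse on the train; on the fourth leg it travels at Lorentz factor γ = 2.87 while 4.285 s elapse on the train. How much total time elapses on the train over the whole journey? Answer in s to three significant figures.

τ = 21.9 s

Leg 1: γ = 1/√(1 − 0.9161²) = 1/√0.1608 = 2.494; τ_1 = 9.423/2.494 = 3.778 s.
Leg 2: 6.893 s is already measured on the train.
Leg 3: 6.956 s is already measured on the train.
Leg 4: 4.285 s is already measured on the train.
Total: 3.778 + 6.893 + 6.956 + 4.285 s.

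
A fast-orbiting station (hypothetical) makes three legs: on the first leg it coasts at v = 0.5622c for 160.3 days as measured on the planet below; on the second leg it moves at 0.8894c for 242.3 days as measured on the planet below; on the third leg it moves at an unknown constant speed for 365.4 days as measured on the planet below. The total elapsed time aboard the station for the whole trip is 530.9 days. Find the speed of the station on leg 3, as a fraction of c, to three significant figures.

β = 0.617

Leg 1: γ = 1/√(1 − 0.5622²) = 1/√0.6839 = 1.209; τ_1 = 160.3/1.209 = 132.6 days.
Leg 2: γ = 1/√(1 − 0.8894²) = 1/√0.2090 = 2.188; τ_2 = 242.3/2.188 = 110.8 days.
Leg 3: speed unknown; τ_3 = 365.4/γ_3.
Total proper time: 132.6 + 110.8 + τ_3 = 530.9, so τ_3 = 530.9 − 243.3 = 287.6 days.
γ_3 = 365.4/287.6 = 1.271; β = √(1 − 1/γ²) = √0.3806.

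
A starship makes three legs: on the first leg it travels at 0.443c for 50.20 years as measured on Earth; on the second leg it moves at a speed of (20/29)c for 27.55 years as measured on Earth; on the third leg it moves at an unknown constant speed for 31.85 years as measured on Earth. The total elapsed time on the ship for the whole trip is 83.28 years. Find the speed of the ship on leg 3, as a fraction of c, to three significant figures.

β = 0.818

Leg 1: γ = 1/√(1 − 0.443²) = 1/√0.8038 = 1.115; τ_1 = 50.20/1.115 = 45.01 years.
Leg 2: γ = 1/√(1 − (20/29)²) = 29/21 ≈ 1.381; τ_2 = 27.55/1.381 = 19.95 years.
Leg 3: speed unknown; τ_3 = 31.85/γ_3.
Total proper time: 45.01 + 19.95 + τ_3 = 83.28, so τ_3 = 83.28 − 64.96 = 18.32 years.
γ_3 = 31.85/18.32 = 1.738; β = √(1 − 1/γ²) = √0.6690.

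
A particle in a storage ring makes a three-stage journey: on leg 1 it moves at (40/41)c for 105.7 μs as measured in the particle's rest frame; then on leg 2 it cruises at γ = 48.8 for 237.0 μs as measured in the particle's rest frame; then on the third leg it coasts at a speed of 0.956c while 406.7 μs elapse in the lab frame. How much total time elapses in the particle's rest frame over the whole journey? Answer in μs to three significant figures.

Leg 1: 105.7 μs is already measured in the particle's rest frame.
Leg 2: 237.0 μs is already measured in the particle's rest frame.
Leg 3: γ = 1/√(1 − 0.956²) = 1/√0.08606 = 3.409; τ_3 = 406.7/3.409 = 119.3 μs.
Total: 105.7 + 237.0 + 119.3 μs.

τ = 462 μs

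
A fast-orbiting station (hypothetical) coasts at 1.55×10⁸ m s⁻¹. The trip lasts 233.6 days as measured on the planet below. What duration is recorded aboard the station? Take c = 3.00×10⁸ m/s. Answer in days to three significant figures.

τ = 200 days

β = 1.55×10⁸/3.00×10⁸ = 0.5167; γ = 1/√(1 − 0.5167²) = 1.168
The interval measured on the planet below is the dilated one; the clock aboard the station measures the proper time τ = Δt/γ = 233.6/1.168 days.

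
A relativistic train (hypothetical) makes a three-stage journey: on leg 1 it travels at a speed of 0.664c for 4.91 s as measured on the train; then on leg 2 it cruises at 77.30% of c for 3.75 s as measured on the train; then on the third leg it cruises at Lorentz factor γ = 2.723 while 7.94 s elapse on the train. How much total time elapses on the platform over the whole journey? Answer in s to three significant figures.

Leg 1: γ = 1/√(1 − 0.664²) = 1/√0.5591 = 1.337; Δt_1 = 1.337 × 4.91 = 6.567 s.
Leg 2: β = 0.7730; γ = 1/√(1 − 0.7730²) = 1/√0.4025 = 1.576; Δt_2 = 1.576 × 3.75 = 5.911 s.
Leg 3: γ = 2.723; Δt_3 = 2.723 × 7.94 = 21.62 s.
Total: 6.567 + 5.911 + 21.62 s.

Δt = 34.1 s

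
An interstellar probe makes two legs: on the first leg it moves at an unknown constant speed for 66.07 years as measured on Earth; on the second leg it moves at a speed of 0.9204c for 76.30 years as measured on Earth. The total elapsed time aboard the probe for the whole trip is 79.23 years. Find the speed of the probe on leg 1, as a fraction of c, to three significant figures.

Leg 1: speed unknown; τ_1 = 66.07/γ_1.
Leg 2: γ = 1/√(1 − 0.9204²) = 1/√0.1529 = 2.558; τ_2 = 76.30/2.558 = 29.83 years.
Total proper time: τ_1 + 29.83 = 79.23, so τ_1 = 79.23 − 29.83 = 49.40 years.
γ_1 = 66.07/49.40 = 1.337; β = √(1 − 1/γ²) = √0.4410.

β = 0.664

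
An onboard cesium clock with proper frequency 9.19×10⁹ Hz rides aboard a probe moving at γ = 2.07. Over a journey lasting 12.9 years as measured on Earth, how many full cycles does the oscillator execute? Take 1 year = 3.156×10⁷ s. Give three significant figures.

N = 1.81×10¹⁸

γ = 2.07
The oscillator's own cycle count is N = f × τ where τ is the proper time aboard the probe. τ = Δt/γ = 12.9/2.070 = 6.232 years = 1.967×10⁸ s.
N = 9.19×10⁹ × 1.967×10⁸ = 1.807×10¹⁸.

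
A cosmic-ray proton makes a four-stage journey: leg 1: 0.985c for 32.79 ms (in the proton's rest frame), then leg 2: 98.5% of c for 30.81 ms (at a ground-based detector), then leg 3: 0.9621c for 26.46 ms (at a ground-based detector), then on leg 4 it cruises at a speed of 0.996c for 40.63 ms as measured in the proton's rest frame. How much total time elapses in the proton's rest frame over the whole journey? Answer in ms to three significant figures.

Leg 1: 32.79 ms is already measured in the proton's rest frame.
Leg 2: β = 0.985; γ = 1/√(1 − 0.985²) = 1/√0.02977 = 5.795; τ_2 = 30.81/5.795 = 5.316 ms.
Leg 3: γ = 1/√(1 − 0.9621²) = 1/√0.07436 = 3.667; τ_3 = 26.46/3.667 = 7.216 ms.
Leg 4: 40.63 ms is already measured in the proton's rest frame.
Total: 32.79 + 5.316 + 7.216 + 40.63 ms.

τ = 86.0 ms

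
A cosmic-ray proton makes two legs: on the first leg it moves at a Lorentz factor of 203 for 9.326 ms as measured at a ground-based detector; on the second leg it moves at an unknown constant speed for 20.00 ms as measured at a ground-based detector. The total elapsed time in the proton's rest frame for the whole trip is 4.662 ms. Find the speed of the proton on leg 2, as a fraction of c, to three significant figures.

Leg 1: γ = 203; τ_1 = 9.326/203.0 = 0.04594 ms.
Leg 2: speed unknown; τ_2 = 20.00/γ_2.
Total proper time: 0.04594 + τ_2 = 4.662, so τ_2 = 4.662 − 0.04594 = 4.616 ms.
γ_2 = 20.00/4.616 = 4.333; β = √(1 − 1/γ²) = √0.9467.

β = 0.973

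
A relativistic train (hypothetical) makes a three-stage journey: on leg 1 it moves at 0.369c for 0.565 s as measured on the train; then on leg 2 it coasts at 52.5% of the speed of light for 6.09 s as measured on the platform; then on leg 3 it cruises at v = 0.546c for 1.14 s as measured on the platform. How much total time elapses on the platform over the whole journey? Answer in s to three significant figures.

Δt = 7.84 s

Leg 1: γ = 1/√(1 − 0.369²) = 1/√0.8638 = 1.076; Δt_1 = 1.076 × 0.565 = 0.6079 s.
Leg 2: 6.09 s is already measured on the platform.
Leg 3: 1.14 s is already measured on the platform.
Total: 0.6079 + 6.090 + 1.140 s.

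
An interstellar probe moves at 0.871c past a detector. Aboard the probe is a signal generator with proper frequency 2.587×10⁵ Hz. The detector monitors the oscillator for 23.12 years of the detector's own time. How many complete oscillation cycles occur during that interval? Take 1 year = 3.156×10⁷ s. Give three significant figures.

γ = 1/√(1 − 0.871²) = 1/√0.2414 = 2.035
During 23.12 years of lab time, the oscillator's proper time advances by τ = Δt/γ = 23.12/2.035 = 11.36 years = 3.585×10⁸ s.
N = f × τ = 2.587×10⁵ × 3.585×10⁸ = 9.274×10¹³.

N = 9.27×10¹³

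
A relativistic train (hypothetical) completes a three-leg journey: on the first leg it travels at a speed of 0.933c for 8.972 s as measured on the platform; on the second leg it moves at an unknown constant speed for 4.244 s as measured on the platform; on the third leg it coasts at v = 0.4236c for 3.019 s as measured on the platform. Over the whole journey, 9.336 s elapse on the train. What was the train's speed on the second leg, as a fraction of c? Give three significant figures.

Leg 1: γ = 1/√(1 − 0.933²) = 1/√0.1295 = 2.779; τ_1 = 8.972/2.779 = 3.229 s.
Leg 2: speed unknown; τ_2 = 4.244/γ_2.
Leg 3: γ = 1/√(1 − 0.4236²) = 1/√0.8206 = 1.104; τ_3 = 3.019/1.104 = 2.735 s.
Total proper time: 3.229 + τ_2 + 2.735 = 9.336, so τ_2 = 9.336 − 5.964 = 3.372 s.
γ_2 = 4.244/3.372 = 1.258; β = √(1 − 1/γ²) = √0.3686.

β = 0.607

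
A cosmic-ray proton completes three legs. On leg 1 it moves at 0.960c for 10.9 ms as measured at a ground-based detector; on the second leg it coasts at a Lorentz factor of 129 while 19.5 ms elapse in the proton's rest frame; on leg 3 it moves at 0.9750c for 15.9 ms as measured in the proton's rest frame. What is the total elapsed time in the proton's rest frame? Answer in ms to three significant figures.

τ = 38.5 ms

Leg 1: γ = 1/√(1 − 0.960²) = 25/7 ≈ 3.571; τ_1 = 10.9/3.571 = 3.052 ms.
Leg 2: 19.5 ms is already measured in the proton's rest frame.
Leg 3: 15.9 ms is already measured in the proton's rest frame.
Total: 3.052 + 19.50 + 15.90 ms.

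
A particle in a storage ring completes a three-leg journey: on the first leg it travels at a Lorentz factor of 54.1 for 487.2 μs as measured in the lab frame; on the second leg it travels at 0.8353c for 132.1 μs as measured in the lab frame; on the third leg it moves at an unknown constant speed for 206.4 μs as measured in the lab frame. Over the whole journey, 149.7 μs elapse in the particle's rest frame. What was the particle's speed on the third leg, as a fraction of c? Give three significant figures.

Leg 1: γ = 54.1; τ_1 = 487.2/54.10 = 9.006 μs.
Leg 2: γ = 1/√(1 − 0.8353²) = 1/√0.3023 = 1.819; τ_2 = 132.1/1.819 = 72.63 μs.
Leg 3: speed unknown; τ_3 = 206.4/γ_3.
Total proper time: 9.006 + 72.63 + τ_3 = 149.7, so τ_3 = 149.7 − 81.63 = 68.07 μs.
γ_3 = 206.4/68.07 = 3.032; β = √(1 − 1/γ²) = √0.8912.

β = 0.944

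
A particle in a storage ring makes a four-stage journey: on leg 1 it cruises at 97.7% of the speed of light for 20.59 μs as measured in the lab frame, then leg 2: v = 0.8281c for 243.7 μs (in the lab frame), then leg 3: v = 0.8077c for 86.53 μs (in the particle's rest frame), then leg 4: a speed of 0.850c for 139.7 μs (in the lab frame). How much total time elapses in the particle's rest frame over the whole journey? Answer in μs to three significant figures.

Leg 1: β = 0.977; γ = 1/√(1 − 0.977²) = 1/√0.04547 = 4.690; τ_1 = 20.59/4.690 = 4.391 μs.
Leg 2: γ = 1/√(1 − 0.8281²) = 1/√0.3143 = 1.784; τ_2 = 243.7/1.784 = 136.6 μs.
Leg 3: 86.53 μs is already measured in the particle's rest frame.
Leg 4: γ = 1/√(1 − 0.850²) = 1/√0.2775 = 1.898; τ_4 = 139.7/1.898 = 73.59 μs.
Total: 4.391 + 136.6 + 86.53 + 73.59 μs.

τ = 301 μs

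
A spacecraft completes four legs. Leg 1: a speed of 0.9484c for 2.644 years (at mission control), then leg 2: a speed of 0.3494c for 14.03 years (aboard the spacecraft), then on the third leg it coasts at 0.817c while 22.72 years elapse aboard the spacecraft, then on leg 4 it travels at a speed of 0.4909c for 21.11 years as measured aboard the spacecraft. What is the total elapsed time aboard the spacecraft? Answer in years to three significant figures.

τ = 58.7 years

Leg 1: γ = 1/√(1 − 0.9484²) = 1/√0.1005 = 3.154; τ_1 = 2.644/3.154 = 0.8383 years.
Leg 2: 14.03 years is already measured aboard the spacecraft.
Leg 3: 22.72 years is already measured aboard the spacecraft.
Leg 4: 21.11 years is already measured aboard the spacecraft.
Total: 0.8383 + 14.03 + 22.72 + 21.11 years.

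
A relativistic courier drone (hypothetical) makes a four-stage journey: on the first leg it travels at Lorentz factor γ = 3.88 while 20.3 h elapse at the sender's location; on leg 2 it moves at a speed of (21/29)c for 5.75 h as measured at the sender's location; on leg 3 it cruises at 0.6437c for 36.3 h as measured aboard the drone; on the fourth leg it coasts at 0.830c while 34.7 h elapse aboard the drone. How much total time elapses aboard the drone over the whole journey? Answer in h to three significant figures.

τ = 80.2 h

Leg 1: γ = 3.88; τ_1 = 20.3/3.880 = 5.232 h.
Leg 2: γ = 1/√(1 − (21/29)²) = 29/20 = 1.450; τ_2 = 5.75/1.450 = 3.966 h.
Leg 3: 36.3 h is already measured aboard the drone.
Leg 4: 34.7 h is already measured aboard the drone.
Total: 5.232 + 3.966 + 36.30 + 34.70 h.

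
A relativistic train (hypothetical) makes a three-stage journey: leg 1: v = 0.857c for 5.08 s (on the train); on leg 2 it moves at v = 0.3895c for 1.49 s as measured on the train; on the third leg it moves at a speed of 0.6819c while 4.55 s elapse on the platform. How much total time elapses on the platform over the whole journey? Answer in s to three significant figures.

Leg 1: γ = 1/√(1 − 0.857²) = 1/√0.2656 = 1.941; Δt_1 = 1.941 × 5.08 = 9.858 s.
Leg 2: γ = 1/√(1 − 0.3895²) = 1/√0.8483 = 1.086; Δt_2 = 1.086 × 1.49 = 1.618 s.
Leg 3: 4.55 s is already measured on the platform.
Total: 9.858 + 1.618 + 4.550 s.

Δt = 16.0 s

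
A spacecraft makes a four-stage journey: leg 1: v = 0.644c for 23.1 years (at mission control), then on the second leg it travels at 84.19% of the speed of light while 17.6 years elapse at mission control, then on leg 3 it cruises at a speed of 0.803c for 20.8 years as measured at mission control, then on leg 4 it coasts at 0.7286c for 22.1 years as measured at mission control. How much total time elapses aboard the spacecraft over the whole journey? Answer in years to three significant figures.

τ = 54.7 years

Leg 1: γ = 1/√(1 − 0.644²) = 1/√0.5853 = 1.307; τ_1 = 23.1/1.307 = 17.67 years.
Leg 2: β = 0.8419; γ = 1/√(1 − 0.8419²) = 1/√0.2912 = 1.853; τ_2 = 17.6/1.853 = 9.498 years.
Leg 3: γ = 1/√(1 − 0.803²) = 1/√0.3552 = 1.678; τ_3 = 20.8/1.678 = 12.40 years.
Leg 4: γ = 1/√(1 − 0.7286²) = 1/√0.4691 = 1.460; τ_4 = 22.1/1.460 = 15.14 years.
Total: 17.67 + 9.498 + 12.40 + 15.14 years.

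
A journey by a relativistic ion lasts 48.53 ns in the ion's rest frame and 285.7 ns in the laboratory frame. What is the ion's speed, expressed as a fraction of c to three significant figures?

β = 0.985

The proper time is measured in the ion's rest frame (both events occur at the ion's location); Δt is measured in the laboratory frame. γ = Δt/τ = 285.7/48.53 = 5.887.
β = √(1 − 1/γ²) = √(1 − 0.02885) = √0.9711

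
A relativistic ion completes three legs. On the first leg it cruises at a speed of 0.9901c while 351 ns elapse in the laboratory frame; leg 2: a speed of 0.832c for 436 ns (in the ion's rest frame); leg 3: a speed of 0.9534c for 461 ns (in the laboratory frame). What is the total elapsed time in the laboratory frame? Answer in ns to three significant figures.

Δt = 1600 ns

Leg 1: 351 ns is already measured in the laboratory frame.
Leg 2: γ = 1/√(1 − 0.832²) = 1/√0.3078 = 1.803; Δt_2 = 1.803 × 436 = 785.9 ns.
Leg 3: 461 ns is already measured in the laboratory frame.
Total: 351.0 + 785.9 + 461.0 ns.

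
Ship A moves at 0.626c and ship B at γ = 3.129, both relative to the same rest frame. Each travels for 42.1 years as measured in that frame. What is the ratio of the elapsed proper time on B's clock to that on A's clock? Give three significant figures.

A: γ = 1/√(1 − 0.626²) = 1/√0.6081 = 1.282. B: γ = 3.129.
τ_A/τ_B = γ_B/γ_A = 3.129/1.282 = 2.440, so τ_B/τ_A = 0.4098.

τ_B/τ_A = 0.410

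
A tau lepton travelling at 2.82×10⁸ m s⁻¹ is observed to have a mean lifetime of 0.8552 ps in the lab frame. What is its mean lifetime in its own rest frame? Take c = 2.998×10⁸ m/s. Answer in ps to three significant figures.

τ₀ = 0.290 ps

β = 2.82×10⁸/2.998×10⁸ = 0.9406; γ = 1/√(1 − 0.9406²) = 2.946
The lab-frame lifetime is the dilated interval; the proper lifetime is τ₀ = Δt/γ = 0.8552/2.946 ps.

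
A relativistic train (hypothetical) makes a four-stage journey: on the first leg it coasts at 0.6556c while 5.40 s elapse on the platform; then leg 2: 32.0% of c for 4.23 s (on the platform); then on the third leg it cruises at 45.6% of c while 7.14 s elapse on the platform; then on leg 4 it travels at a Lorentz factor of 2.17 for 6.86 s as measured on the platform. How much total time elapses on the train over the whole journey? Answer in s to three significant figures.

τ = 17.6 s

Leg 1: γ = 1/√(1 − 0.6556²) = 1/√0.5702 = 1.324; τ_1 = 5.40/1.324 = 4.078 s.
Leg 2: β = 0.320; γ = 1/√(1 − 0.320²) = 1/√0.8976 = 1.056; τ_2 = 4.23/1.056 = 4.008 s.
Leg 3: β = 0.456; γ = 1/√(1 − 0.456²) = 1/√0.7921 = 1.124; τ_3 = 7.14/1.124 = 6.354 s.
Leg 4: γ = 2.17; τ_4 = 6.86/2.170 = 3.161 s.
Total: 4.078 + 4.008 + 6.354 + 3.161 s.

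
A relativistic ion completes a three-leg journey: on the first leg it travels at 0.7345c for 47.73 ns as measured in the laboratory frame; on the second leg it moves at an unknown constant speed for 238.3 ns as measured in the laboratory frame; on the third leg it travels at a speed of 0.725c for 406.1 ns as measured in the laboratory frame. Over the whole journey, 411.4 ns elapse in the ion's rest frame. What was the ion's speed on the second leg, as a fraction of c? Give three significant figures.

Leg 1: γ = 1/√(1 − 0.7345²) = 1/√0.4605 = 1.474; τ_1 = 47.73/1.474 = 32.39 ns.
Leg 2: speed unknown; τ_2 = 238.3/γ_2.
Leg 3: γ = 1/√(1 − 0.725²) = 1/√0.4744 = 1.452; τ_3 = 406.1/1.452 = 279.7 ns.
Total proper time: 32.39 + τ_2 + 279.7 = 411.4, so τ_2 = 411.4 − 312.1 = 99.31 ns.
γ_2 = 238.3/99.31 = 2.400; β = √(1 − 1/γ²) = √0.8263.

β = 0.909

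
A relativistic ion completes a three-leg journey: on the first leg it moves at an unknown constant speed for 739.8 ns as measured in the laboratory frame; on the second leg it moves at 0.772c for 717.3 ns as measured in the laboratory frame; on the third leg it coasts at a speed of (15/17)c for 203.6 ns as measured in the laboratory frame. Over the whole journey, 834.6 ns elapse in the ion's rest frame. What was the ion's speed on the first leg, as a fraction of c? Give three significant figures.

β = 0.924

Leg 1: speed unknown; τ_1 = 739.8/γ_1.
Leg 2: γ = 1/√(1 − 0.772²) = 1/√0.4040 = 1.573; τ_2 = 717.3/1.573 = 455.9 ns.
Leg 3: γ = 1/√(1 − (15/17)²) = 17/8 = 2.125; τ_3 = 203.6/2.125 = 95.81 ns.
Total proper time: τ_1 + 455.9 + 95.81 = 834.6, so τ_1 = 834.6 − 551.7 = 282.9 ns.
γ_1 = 739.8/282.9 = 2.615; β = √(1 − 1/γ²) = √0.8538.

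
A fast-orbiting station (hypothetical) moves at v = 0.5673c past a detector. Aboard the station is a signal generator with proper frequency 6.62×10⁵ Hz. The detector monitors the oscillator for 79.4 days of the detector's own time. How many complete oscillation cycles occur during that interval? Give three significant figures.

N = 3.74×10¹²

γ = 1/√(1 − 0.5673²) = 1/√0.6782 = 1.214
During 79.4 days of lab time, the oscillator's proper time advances by τ = Δt/γ = 79.4/1.214 = 65.39 days = 5.649×10⁶ s.
N = f × τ = 6.62×10⁵ × 5.649×10⁶ = 3.740×10¹².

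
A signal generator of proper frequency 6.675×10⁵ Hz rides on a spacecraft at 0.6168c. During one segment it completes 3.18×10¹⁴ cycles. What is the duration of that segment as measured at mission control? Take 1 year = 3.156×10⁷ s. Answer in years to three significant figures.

Δt = 19.2 years

γ = 1/√(1 − 0.6168²) = 1/√0.6196 = 1.270
Proper time for N cycles: τ = N/f = 3.18×10¹⁴/(6.675×10⁵) = 4.764×10⁸ s = 15.10 years.
Lab-frame duration Δt = γτ = 1.270 × 15.10 = 19.18 years.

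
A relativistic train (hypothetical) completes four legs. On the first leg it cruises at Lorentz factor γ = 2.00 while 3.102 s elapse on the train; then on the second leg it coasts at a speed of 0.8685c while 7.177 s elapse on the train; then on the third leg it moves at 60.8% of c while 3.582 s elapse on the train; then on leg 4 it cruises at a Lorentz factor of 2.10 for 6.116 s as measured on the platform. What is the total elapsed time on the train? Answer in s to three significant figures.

Leg 1: 3.102 s is already measured on the train.
Leg 2: 7.177 s is already measured on the train.
Leg 3: 3.582 s is already measured on the train.
Leg 4: γ = 2.10; τ_4 = 6.116/2.100 = 2.912 s.
Total: 3.102 + 7.177 + 3.582 + 2.912 s.

τ = 16.8 s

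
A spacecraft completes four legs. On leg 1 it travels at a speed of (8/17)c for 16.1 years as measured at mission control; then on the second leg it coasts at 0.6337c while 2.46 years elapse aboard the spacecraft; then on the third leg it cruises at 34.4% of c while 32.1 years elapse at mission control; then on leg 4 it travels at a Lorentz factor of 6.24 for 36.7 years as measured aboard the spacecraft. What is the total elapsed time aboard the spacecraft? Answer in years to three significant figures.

τ = 83.5 years

Leg 1: γ = 1/√(1 − (8/17)²) = 17/15 ≈ 1.133; τ_1 = 16.1/1.133 = 14.21 years.
Leg 2: 2.46 years is already measured aboard the spacecraft.
Leg 3: β = 0.344; γ = 1/√(1 − 0.344²) = 1/√0.8817 = 1.065; τ_3 = 32.1/1.065 = 30.14 years.
Leg 4: 36.7 years is already measured aboard the spacecraft.
Total: 14.21 + 2.460 + 30.14 + 36.70 years.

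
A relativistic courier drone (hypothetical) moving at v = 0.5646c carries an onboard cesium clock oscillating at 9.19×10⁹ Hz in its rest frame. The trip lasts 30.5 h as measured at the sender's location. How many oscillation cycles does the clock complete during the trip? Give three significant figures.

N = 8.33×10¹⁴

γ = 1/√(1 − 0.5646²) = 1/√0.6812 = 1.212
The oscillator's own cycle count is N = f × τ where τ is the proper time aboard the drone. τ = Δt/γ = 30.5/1.212 = 25.17 h = 9.063×10⁴ s.
N = 9.19×10⁹ × 9.063×10⁴ = 8.328×10¹⁴.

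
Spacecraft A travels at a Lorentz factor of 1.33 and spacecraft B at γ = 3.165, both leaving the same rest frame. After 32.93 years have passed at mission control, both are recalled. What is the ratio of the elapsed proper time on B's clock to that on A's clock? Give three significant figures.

A: γ = 1.33. B: γ = 3.165.
τ_A/τ_B = γ_B/γ_A = 3.165/1.330 = 2.380, so τ_B/τ_A = 0.4202.

τ_B/τ_A = 0.420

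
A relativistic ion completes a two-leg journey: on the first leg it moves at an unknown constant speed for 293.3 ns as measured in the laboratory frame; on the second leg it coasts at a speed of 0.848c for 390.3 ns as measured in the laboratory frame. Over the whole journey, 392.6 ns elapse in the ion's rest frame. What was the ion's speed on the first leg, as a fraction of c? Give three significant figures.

Leg 1: speed unknown; τ_1 = 293.3/γ_1.
Leg 2: γ = 1/√(1 − 0.848²) = 1/√0.2809 = 1.887; τ_2 = 390.3/1.887 = 206.9 ns.
Total proper time: τ_1 + 206.9 = 392.6, so τ_1 = 392.6 − 206.9 = 185.7 ns.
γ_1 = 293.3/185.7 = 1.579; β = √(1 − 1/γ²) = √0.5990.

β = 0.774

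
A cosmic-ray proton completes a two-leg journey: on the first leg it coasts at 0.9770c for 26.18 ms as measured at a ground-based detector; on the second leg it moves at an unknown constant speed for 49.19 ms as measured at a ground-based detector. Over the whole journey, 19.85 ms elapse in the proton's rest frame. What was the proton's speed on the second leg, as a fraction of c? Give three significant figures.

β = 0.957

Leg 1: γ = 1/√(1 − 0.9770²) = 1/√0.04547 = 4.690; τ_1 = 26.18/4.690 = 5.583 ms.
Leg 2: speed unknown; τ_2 = 49.19/γ_2.
Total proper time: 5.583 + τ_2 = 19.85, so τ_2 = 19.85 − 5.583 = 14.27 ms.
γ_2 = 49.19/14.27 = 3.448; β = √(1 − 1/γ²) = √0.9159.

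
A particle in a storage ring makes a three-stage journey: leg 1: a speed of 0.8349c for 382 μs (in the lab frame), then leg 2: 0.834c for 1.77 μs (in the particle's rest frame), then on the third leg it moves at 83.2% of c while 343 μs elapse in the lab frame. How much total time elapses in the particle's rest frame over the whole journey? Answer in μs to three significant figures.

τ = 402 μs

Leg 1: γ = 1/√(1 − 0.8349²) = 1/√0.3029 = 1.817; τ_1 = 382/1.817 = 210.3 μs.
Leg 2: 1.77 μs is already measured in the particle's rest frame.
Leg 3: β = 0.832; γ = 1/√(1 − 0.832²) = 1/√0.3078 = 1.803; τ_3 = 343/1.803 = 190.3 μs.
Total: 210.3 + 1.770 + 190.3 μs.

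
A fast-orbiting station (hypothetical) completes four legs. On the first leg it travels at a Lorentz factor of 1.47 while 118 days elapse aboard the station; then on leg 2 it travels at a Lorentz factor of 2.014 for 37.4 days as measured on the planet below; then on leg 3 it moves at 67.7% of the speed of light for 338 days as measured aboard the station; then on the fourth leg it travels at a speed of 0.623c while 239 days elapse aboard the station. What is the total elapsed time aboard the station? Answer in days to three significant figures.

τ = 714 days

Leg 1: 118 days is already measured aboard the station.
Leg 2: γ = 2.014; τ_2 = 37.4/2.014 = 18.57 days.
Leg 3: 338 days is already measured aboard the station.
Leg 4: 239 days is already measured aboard the station.
Total: 118.0 + 18.57 + 338.0 + 239.0 days.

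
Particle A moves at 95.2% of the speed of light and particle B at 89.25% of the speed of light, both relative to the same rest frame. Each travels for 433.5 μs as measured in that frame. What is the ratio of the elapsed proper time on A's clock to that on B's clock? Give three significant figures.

τ_A/τ_B = 0.679

A: β = 0.952; γ = 1/√(1 − 0.952²) = 1/√0.09370 = 3.267. B: β = 0.8925; γ = 1/√(1 − 0.8925²) = 1/√0.2034 = 2.217.
τ_A/τ_B = γ_B/γ_A = 2.217/3.267 = 0.6786, so τ_A/τ_B = 0.6786.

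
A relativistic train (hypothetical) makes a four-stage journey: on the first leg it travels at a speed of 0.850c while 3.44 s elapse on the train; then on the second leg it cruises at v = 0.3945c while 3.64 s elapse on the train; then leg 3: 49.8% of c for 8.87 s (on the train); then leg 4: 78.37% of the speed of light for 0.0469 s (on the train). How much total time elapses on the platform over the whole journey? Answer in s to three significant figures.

Δt = 20.8 s

Leg 1: γ = 1/√(1 − 0.850²) = 1/√0.2775 = 1.898; Δt_1 = 1.898 × 3.44 = 6.530 s.
Leg 2: γ = 1/√(1 − 0.3945²) = 1/√0.8444 = 1.088; Δt_2 = 1.088 × 3.64 = 3.961 s.
Leg 3: β = 0.498; γ = 1/√(1 − 0.498²) = 1/√0.7520 = 1.153; Δt_3 = 1.153 × 8.87 = 10.23 s.
Leg 4: β = 0.7837; γ = 1/√(1 − 0.7837²) = 1/√0.3858 = 1.610; Δt_4 = 1.610 × 0.0469 = 0.07551 s.
Total: 6.530 + 3.961 + 10.23 + 0.07551 s.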